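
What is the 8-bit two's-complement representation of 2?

2 is non-negative, so write it directly in 8 bits: 00000010.

00000010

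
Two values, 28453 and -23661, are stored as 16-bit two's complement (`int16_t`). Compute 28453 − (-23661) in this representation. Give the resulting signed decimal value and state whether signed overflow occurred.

28453 → 0110111100100101
-23661 → 1010001110010011
Subtract via negate-and-add: invert 1010001110010011 + 1 = 0101110001101101 (i.e. 23661).
  0110111100100101
+ 0101110001101101
= 1100101110010010
Result 1100101110010010: MSB = 1 → 52114 − 65536 = -13422.
Both addends (after negating the subtrahend) are non-negative but the stored result is negative: signed overflow. The true value 28453 − (-23661) = 52114 lies outside [-32768, 32767].

-13422; overflow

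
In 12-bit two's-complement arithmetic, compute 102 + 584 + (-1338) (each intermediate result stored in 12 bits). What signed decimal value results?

102 + 584 = 686 (001010101110)
686 + (-1338) = -652 (110101110100)

-652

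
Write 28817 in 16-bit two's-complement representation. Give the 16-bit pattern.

0111000010010001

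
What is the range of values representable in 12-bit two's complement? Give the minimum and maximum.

min = -2048, max = 2047

Minimum: −2^11 = -2048.
Maximum: 2^11 − 1 = 2047.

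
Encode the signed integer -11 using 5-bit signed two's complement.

|-11| = 11 = 01011 in 5 bits.
Invert the bits: 10100. Add 1: 10101.
Check: 10101 reads as 21 − 32 = -11.

10101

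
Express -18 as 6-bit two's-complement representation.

|-18| = 18 = 010010 in 6 bits.
Invert the bits: 101101. Add 1: 101110.

101110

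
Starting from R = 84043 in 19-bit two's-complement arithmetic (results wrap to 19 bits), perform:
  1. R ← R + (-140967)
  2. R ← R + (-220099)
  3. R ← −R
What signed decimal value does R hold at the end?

Start: R = 84043 = 0010100100001001011.
R = 84043 + (-140967) = -56924 = 1110010000110100100
R = -56924 + (-220099) = -277023; wraps to 247265 = 0111100010111100001
R = −(247265) = -247265 = 1000011101000011111

-247265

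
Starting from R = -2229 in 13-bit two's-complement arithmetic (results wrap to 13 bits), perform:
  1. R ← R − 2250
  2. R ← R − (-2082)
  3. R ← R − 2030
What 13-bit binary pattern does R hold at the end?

Start: R = -2229 = 1011101001011.
R = -2229 − 2250 = -4479; wraps to 3713 = 0111010000001
R = 3713 − (-2082) = 5795; wraps to -2397 = 1011010100011
R = -2397 − 2030 = -4427; wraps to 3765 = 0111010110101

0111010110101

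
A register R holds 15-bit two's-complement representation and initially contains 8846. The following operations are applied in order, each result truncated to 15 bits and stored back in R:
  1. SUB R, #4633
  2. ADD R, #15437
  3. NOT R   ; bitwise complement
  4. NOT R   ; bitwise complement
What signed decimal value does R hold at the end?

Start: R = 8846 = 010001010001110.
R = 8846 − 4633 = 4213 = 001000001110101
R = 4213 + 15437 = 19650; wraps to -13118 = 100110011000010
R = NOT 100110011000010 = 011001100111101 = 13117
R = NOT 011001100111101 = 100110011000010 = -13118

-13118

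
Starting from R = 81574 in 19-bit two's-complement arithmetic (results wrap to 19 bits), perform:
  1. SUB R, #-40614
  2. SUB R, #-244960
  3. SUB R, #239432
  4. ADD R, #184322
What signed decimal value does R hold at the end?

-212250

Start: R = 81574 = 0010011111010100110.
R = 81574 − (-40614) = 122188 = 0011101110101001100
R = 122188 − (-244960) = 367148; wraps to -157140 = 1011001101000101100
R = -157140 − 239432 = -396572; wraps to 127716 = 0011111001011100100
R = 127716 + 184322 = 312038; wraps to -212250 = 1001100001011100110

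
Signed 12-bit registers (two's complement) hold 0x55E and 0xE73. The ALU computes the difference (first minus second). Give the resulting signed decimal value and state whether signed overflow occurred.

0x55E = 010101011110 = 1374 (signed)
0xE73 = 111001110011 = -397 (signed)
Subtract via negate-and-add: invert 111001110011 + 1 = 000110001101 (i.e. 397).
  010101011110
+ 000110001101
= 011011101011
Result 011011101011: MSB = 0 → value 1771.
Both addends (after negating the subtrahend) are non-negative and so is the stored result: no signed overflow.

1771; no overflow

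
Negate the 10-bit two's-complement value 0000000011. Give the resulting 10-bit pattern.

1111111101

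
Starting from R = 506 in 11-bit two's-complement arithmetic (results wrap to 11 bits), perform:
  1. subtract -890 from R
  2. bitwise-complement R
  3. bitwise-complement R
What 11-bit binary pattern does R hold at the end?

Start: R = 506 = 00111111010.
R = 506 − (-890) = 1396; wraps to -652 = 10101110100
R = NOT 10101110100 = 01010001011 = 651
R = NOT 01010001011 = 10101110100 = -652

10101110100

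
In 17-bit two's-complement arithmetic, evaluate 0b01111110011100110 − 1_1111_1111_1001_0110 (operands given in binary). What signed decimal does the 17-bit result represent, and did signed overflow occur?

64848; no overflow

0b01111110011100110 → 01111110011100110 = 64742 (signed)
1_1111_1111_1001_0110 → 11111111110010110 = -106 (signed)
Subtract via negate-and-add: invert 11111111110010110 + 1 = 00000000001101010 (i.e. 106).
  01111110011100110
+ 00000000001101010
= 01111110101010000
Result 01111110101010000: MSB = 0 → value 64848.
Both addends (after negating the subtrahend) are non-negative and so is the stored result: no signed overflow.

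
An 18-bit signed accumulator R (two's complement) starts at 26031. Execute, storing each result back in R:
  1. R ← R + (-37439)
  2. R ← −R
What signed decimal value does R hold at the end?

Start: R = 26031 = 000110010110101111.
R = 26031 + (-37439) = -11408 = 111101001101110000
R = −(-11408) = 11408 = 000010110010010000

11408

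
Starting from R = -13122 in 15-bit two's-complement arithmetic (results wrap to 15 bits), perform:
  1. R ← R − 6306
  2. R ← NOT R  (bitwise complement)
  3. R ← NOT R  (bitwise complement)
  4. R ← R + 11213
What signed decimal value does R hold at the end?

Start: R = -13122 = 100110010111110.
R = -13122 − 6306 = -19428; wraps to 13340 = 011010000011100
R = NOT 011010000011100 = 100101111100011 = -13341
R = NOT 100101111100011 = 011010000011100 = 13340
R = 13340 + 11213 = 24553; wraps to -8215 = 101111111101001

-8215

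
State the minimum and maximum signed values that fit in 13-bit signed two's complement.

min = -4096, max = 4095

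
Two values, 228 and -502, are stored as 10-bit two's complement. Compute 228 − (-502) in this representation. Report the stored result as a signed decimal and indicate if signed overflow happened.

-294; overflow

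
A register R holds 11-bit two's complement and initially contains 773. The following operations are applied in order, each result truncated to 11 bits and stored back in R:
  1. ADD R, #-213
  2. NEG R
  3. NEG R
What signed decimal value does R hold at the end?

560

Start: R = 773 = 01100000101.
R = 773 + (-213) = 560 = 01000110000
R = −(560) = -560 = 10111010000
R = −(-560) = 560 = 01000110000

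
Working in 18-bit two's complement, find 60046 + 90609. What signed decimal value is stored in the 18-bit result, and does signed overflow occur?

60046 → 001110101010001110
90609 → 010110000111110001
  001110101010001110
+ 010110000111110001
= 100100110001111111
Result 100100110001111111: MSB = 1 → 150655 − 262144 = -111489.
Both addends are non-negative but the stored result is negative: signed overflow. The true value 60046 + 90609 = 150655 lies outside [-131072, 131071].

-111489; overflow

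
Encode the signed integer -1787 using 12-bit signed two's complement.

100100000101

|-1787| = 1787 = 011011111011 in 12 bits.
Invert the bits: 100100000100. Add 1: 100100000101.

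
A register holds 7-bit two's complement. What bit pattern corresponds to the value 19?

0010011

19 is non-negative, so write it directly in 7 bits: 0010011.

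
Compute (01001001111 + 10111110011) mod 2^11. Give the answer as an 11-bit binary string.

00001000010

  01001001111
+ 10111110011
= 00001000010  (discard carry-out 1)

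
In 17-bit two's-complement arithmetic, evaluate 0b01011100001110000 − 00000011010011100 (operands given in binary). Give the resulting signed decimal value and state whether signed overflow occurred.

45524; no overflow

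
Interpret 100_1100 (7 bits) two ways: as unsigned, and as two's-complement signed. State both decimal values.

Unsigned: 1001100 = 76.
Signed: MSB=1 → 76 − 128 = -52.

unsigned = 76, signed = -52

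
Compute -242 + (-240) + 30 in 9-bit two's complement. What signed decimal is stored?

60

-242 + (-240) = -482 → wraps to 30 (000011110)
30 + 30 = 60 (000111100)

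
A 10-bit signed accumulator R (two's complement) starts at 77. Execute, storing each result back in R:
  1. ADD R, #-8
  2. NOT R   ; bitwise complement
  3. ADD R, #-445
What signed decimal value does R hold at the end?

509

Start: R = 77 = 0001001101.
R = 77 + (-8) = 69 = 0001000101
R = NOT 0001000101 = 1110111010 = -70
R = -70 + (-445) = -515; wraps to 509 = 0111111101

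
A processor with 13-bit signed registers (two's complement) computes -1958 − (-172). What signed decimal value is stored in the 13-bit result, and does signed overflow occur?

-1958 → 1100001011010
-172 → 1111101010100
Subtract via negate-and-add: invert 1111101010100 + 1 = 0000010101100 (i.e. 172).
  1100001011010
+ 0000010101100
= 1100100000110
Result 1100100000110: MSB = 1 → 6406 − 8192 = -1786.
Addends (after negating the subtrahend) have opposite signs, so signed overflow cannot occur.

-1786; no overflow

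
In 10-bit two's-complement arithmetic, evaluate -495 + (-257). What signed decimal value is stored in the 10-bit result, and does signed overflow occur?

272; overflow

-495 → 1000010001
-257 → 1011111111
  1000010001
+ 1011111111
= 0100010000  (discard carry-out 1)
Result 0100010000: MSB = 0 → value 272.
Both addends are negative but the stored result is non-negative: signed overflow. The true value -495 + (-257) = -752 lies outside [-512, 511].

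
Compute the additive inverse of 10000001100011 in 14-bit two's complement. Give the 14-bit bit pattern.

01111110011101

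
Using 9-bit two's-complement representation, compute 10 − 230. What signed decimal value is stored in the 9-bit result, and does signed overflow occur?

10 → 000001010
230 → 011100110
Subtract via negate-and-add: invert 011100110 + 1 = 100011010 (i.e. -230).
  000001010
+ 100011010
= 100100100
Result 100100100: MSB = 1 → 292 − 512 = -220.
Addends (after negating the subtrahend) have opposite signs, so signed overflow cannot occur.

-220; no overflow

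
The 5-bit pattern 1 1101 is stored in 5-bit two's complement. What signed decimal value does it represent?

MSB is 1, so the value is negative.
Unsigned reading: 29. Subtract 2^5 = 32: 29 − 32 = -3.

-3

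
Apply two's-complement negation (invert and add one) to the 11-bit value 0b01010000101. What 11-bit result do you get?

Invert: 10101111010. Add 1: 10101111011.

10101111011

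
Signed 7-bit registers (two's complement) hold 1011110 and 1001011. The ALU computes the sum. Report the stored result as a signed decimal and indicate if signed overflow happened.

41; overflow

1011110 = -34 (signed)
1001011 = -53 (signed)
  1011110
+ 1001011
= 0101001  (discard carry-out 1)
Result 0101001: MSB = 0 → value 41.
Both addends are negative but the stored result is non-negative: signed overflow. The true value -34 + (-53) = -87 lies outside [-64, 63].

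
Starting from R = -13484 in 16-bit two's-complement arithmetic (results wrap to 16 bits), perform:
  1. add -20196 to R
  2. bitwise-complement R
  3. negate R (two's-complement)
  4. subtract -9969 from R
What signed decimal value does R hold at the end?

Start: R = -13484 = 1100101101010100.
R = -13484 + (-20196) = -33680; wraps to 31856 = 0111110001110000
R = NOT 0111110001110000 = 1000001110001111 = -31857
R = −(-31857) = 31857 = 0111110001110001
R = 31857 − (-9969) = 41826; wraps to -23710 = 1010001101100010

-23710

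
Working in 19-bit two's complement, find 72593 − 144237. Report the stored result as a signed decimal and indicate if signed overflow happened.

72593 → 0010001101110010001
144237 → 0100011001101101101
Subtract via negate-and-add: invert 0100011001101101101 + 1 = 1011100110010010011 (i.e. -144237).
  0010001101110010001
+ 1011100110010010011
= 1101110100000100100
Result 1101110100000100100: MSB = 1 → 452644 − 524288 = -71644.
Addends (after negating the subtrahend) have opposite signs, so signed overflow cannot occur.

-71644; no overflow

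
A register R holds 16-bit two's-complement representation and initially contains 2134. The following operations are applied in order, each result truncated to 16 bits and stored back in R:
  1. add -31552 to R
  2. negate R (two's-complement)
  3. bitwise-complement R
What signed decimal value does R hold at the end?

-29419

Start: R = 2134 = 0000100001010110.
R = 2134 + (-31552) = -29418 = 1000110100010110
R = −(-29418) = 29418 = 0111001011101010
R = NOT 0111001011101010 = 1000110100010101 = -29419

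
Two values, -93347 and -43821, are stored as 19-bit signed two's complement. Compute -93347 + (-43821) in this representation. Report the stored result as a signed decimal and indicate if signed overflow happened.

-137168; no overflow

-93347 → 1101001001101011101
-43821 → 1110101010011010011
  1101001001101011101
+ 1110101010011010011
= 1011110100000110000  (discard carry-out 1)
Result 1011110100000110000: MSB = 1 → 387120 − 524288 = -137168.
Both addends are negative and so is the stored result: no signed overflow.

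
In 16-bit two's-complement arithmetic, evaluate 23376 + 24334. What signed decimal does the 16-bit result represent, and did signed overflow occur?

-17826; overflow

23376 → 0101101101010000
24334 → 0101111100001110
  0101101101010000
+ 0101111100001110
= 1011101001011110
Result 1011101001011110: MSB = 1 → 47710 − 65536 = -17826.
Both addends are non-negative but the stored result is negative: signed overflow. The true value 23376 + 24334 = 47710 lies outside [-32768, 32767].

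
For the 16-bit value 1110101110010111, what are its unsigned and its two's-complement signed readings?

unsigned = 60311, signed = -5225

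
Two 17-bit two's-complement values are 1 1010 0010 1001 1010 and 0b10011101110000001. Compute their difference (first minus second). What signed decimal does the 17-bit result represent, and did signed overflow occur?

26393; no overflow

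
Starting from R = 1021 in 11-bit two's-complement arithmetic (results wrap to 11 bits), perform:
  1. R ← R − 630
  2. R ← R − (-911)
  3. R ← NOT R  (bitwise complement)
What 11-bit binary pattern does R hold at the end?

Start: R = 1021 = 01111111101.
R = 1021 − 630 = 391 = 00110000111
R = 391 − (-911) = 1302; wraps to -746 = 10100010110
R = NOT 10100010110 = 01011101001 = 745

01011101001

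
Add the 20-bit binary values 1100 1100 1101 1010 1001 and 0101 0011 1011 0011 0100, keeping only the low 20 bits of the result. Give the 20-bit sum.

  11001100110110101001
+ 01010011101100110100
= 00100000100011011101  (discard carry-out 1)

00100000100011011101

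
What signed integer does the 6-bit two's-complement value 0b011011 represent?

27

MSB is 0, so the value is non-negative: 011011 = 27.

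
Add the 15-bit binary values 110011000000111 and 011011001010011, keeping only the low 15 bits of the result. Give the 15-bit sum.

  110011000000111
+ 011011001010011
= 001110001011010  (discard carry-out 1)

001110001011010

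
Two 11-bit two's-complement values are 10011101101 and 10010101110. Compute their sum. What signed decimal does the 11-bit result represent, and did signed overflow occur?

10011101101 = -787 (signed)
10010101110 = -850 (signed)
  10011101101
+ 10010101110
= 00110011011  (discard carry-out 1)
Result 00110011011: MSB = 0 → value 411.
Both addends are negative but the stored result is non-negative: signed overflow. The true value -787 + (-850) = -1637 lies outside [-1024, 1023].

411; overflow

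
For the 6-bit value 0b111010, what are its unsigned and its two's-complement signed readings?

unsigned = 58, signed = -6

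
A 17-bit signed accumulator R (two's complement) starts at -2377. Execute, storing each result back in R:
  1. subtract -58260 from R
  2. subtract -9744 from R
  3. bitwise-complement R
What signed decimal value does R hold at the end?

Start: R = -2377 = 11111011010110111.
R = -2377 − (-58260) = 55883 = 01101101001001011
R = 55883 − (-9744) = 65627; wraps to -65445 = 10000000001011011
R = NOT 10000000001011011 = 01111111110100100 = 65444

65444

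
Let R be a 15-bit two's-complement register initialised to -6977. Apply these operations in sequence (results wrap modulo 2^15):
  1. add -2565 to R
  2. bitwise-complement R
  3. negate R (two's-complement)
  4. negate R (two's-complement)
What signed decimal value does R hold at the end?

9541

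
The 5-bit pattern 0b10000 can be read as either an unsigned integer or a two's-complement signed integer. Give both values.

unsigned = 16, signed = -16

Unsigned: 10000 = 16.
Signed: MSB=1 → 16 − 32 = -16.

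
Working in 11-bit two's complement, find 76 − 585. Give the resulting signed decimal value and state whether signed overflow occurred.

-509; no overflow

76 → 00001001100
585 → 01001001001
Subtract via negate-and-add: invert 01001001001 + 1 = 10110110111 (i.e. -585).
  00001001100
+ 10110110111
= 11000000011
Result 11000000011: MSB = 1 → 1539 − 2048 = -509.
Addends (after negating the subtrahend) have opposite signs, so signed overflow cannot occur.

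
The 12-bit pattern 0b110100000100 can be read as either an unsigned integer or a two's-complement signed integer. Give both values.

Unsigned: 110100000100 = 3332.
Signed: MSB=1 → 3332 − 4096 = -764.

unsigned = 3332, signed = -764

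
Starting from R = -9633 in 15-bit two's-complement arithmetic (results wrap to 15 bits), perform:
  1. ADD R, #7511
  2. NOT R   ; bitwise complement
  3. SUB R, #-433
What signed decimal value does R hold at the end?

2554

Start: R = -9633 = 101101001011111.
R = -9633 + 7511 = -2122 = 111011110110110
R = NOT 111011110110110 = 000100001001001 = 2121
R = 2121 − (-433) = 2554 = 000100111111010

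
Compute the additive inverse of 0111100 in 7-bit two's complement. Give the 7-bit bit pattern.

1000100

Invert: 1000011. Add 1: 1000100.
Check: 0111100 = 60, 1000100 = -60.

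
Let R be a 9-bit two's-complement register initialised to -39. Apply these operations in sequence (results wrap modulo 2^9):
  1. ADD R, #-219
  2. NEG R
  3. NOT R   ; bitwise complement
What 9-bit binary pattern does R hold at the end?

Start: R = -39 = 111011001.
R = -39 + (-219) = -258; wraps to 254 = 011111110
R = −(254) = -254 = 100000010
R = NOT 100000010 = 011111101 = 253

011111101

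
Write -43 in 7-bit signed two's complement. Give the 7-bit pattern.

|-43| = 43 = 0101011 in 7 bits.
Invert the bits: 1010100. Add 1: 1010101.
Check: 1010101 reads as 85 − 128 = -43.

1010101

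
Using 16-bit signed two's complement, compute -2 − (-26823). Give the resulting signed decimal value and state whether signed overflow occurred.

26821; no overflow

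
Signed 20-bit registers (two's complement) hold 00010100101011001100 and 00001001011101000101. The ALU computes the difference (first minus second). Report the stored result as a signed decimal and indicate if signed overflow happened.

45959; no overflow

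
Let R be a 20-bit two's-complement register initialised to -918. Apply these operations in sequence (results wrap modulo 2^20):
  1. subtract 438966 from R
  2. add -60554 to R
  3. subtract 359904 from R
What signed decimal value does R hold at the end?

Start: R = -918 = 11111111110001101010.
R = -918 − 438966 = -439884 = 10010100100110110100
R = -439884 + (-60554) = -500438 = 10000101110100101010
R = -500438 − 359904 = -860342; wraps to 188234 = 00101101111101001010

188234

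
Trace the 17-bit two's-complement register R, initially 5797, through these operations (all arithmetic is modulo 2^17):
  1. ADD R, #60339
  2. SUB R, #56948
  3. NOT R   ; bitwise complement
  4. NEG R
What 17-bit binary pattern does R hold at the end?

00010001111100101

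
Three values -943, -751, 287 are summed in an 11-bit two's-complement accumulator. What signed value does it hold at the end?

641

-943 + (-751) = -1694 → wraps to 354 (00101100010)
354 + 287 = 641 (01010000001)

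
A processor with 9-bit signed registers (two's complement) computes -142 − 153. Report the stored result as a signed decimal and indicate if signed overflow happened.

-142 → 101110010
153 → 010011001
Subtract via negate-and-add: invert 010011001 + 1 = 101100111 (i.e. -153).
  101110010
+ 101100111
= 011011001  (discard carry-out 1)
Result 011011001: MSB = 0 → value 217.
Both addends (after negating the subtrahend) are negative but the stored result is non-negative: signed overflow. The true value -142 − 153 = -295 lies outside [-256, 255].

217; overflow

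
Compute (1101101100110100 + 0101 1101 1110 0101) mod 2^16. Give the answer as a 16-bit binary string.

  1101101100110100
+ 0101110111100101
= 0011100100011001  (discard carry-out 1)

0011100100011001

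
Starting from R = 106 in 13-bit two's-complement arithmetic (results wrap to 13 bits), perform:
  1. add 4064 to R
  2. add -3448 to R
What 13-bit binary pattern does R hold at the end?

Start: R = 106 = 0000001101010.
R = 106 + 4064 = 4170; wraps to -4022 = 1000001001010
R = -4022 + (-3448) = -7470; wraps to 722 = 0001011010010

0001011010010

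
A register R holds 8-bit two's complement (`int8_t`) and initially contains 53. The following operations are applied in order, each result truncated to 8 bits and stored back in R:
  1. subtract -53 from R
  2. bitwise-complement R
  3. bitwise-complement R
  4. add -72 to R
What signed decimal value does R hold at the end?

Start: R = 53 = 00110101.
R = 53 − (-53) = 106 = 01101010
R = NOT 01101010 = 10010101 = -107
R = NOT 10010101 = 01101010 = 106
R = 106 + (-72) = 34 = 00100010

34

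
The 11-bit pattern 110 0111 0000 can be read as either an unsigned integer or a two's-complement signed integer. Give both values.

Unsigned: 11001110000 = 1648.
Signed: MSB=1 → 1648 − 2048 = -400.

unsigned = 1648, signed = -400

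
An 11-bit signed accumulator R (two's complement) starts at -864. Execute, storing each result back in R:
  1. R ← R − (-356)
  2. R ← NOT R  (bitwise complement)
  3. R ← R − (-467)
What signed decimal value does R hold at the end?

974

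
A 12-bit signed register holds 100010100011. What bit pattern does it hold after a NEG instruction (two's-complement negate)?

Invert: 011101011100. Add 1: 011101011101.
Check: 100010100011 = -1885, 011101011101 = 1885.

011101011101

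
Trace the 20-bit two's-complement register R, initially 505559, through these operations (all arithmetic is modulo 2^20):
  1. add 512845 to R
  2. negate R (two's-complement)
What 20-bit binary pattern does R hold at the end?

Start: R = 505559 = 01111011011011010111.
R = 505559 + 512845 = 1018404; wraps to -30172 = 11111000101000100100
R = −(-30172) = 30172 = 00000111010111011100

00000111010111011100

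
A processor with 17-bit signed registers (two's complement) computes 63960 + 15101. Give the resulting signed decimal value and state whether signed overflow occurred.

63960 → 01111100111011000
15101 → 00011101011111101
  01111100111011000
+ 00011101011111101
= 10011010011010101
Result 10011010011010101: MSB = 1 → 79061 − 131072 = -52011.
Both addends are non-negative but the stored result is negative: signed overflow. The true value 63960 + 15101 = 79061 lies outside [-65536, 65535].

-52011; overflow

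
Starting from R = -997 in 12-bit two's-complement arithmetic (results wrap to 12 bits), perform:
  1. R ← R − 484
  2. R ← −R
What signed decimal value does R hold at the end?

Start: R = -997 = 110000011011.
R = -997 − 484 = -1481 = 101000110111
R = −(-1481) = 1481 = 010111001001

1481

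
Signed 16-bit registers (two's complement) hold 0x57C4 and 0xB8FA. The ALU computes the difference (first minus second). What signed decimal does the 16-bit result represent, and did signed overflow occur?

0x57C4 = 0101011111000100 = 22468 (signed)
0xB8FA = 1011100011111010 = -18182 (signed)
Subtract via negate-and-add: invert 1011100011111010 + 1 = 0100011100000110 (i.e. 18182).
  0101011111000100
+ 0100011100000110
= 1001111011001010
Result 1001111011001010: MSB = 1 → 40650 − 65536 = -24886.
Both addends (after negating the subtrahend) are non-negative but the stored result is negative: signed overflow. The true value 22468 − (-18182) = 40650 lies outside [-32768, 32767].

-24886; overflow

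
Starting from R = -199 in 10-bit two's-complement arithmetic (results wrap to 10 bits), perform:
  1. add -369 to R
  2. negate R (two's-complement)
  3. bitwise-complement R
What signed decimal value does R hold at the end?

455

Start: R = -199 = 1100111001.
R = -199 + (-369) = -568; wraps to 456 = 0111001000
R = −(456) = -456 = 1000111000
R = NOT 1000111000 = 0111000111 = 455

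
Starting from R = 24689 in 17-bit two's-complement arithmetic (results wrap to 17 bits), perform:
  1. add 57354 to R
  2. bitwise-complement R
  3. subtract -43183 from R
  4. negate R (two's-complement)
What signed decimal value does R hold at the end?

38861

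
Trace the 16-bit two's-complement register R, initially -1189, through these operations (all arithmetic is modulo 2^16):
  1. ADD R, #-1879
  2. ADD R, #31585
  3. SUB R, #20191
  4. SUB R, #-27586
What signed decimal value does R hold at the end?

Start: R = -1189 = 1111101101011011.
R = -1189 + (-1879) = -3068 = 1111010000000100
R = -3068 + 31585 = 28517 = 0110111101100101
R = 28517 − 20191 = 8326 = 0010000010000110
R = 8326 − (-27586) = 35912; wraps to -29624 = 1000110001001000

-29624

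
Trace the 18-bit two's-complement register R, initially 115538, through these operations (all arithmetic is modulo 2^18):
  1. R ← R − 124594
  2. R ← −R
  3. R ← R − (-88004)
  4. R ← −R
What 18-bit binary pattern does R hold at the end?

101000010011011100

Start: R = 115538 = 011100001101010010.
R = 115538 − 124594 = -9056 = 111101110010100000
R = −(-9056) = 9056 = 000010001101100000
R = 9056 − (-88004) = 97060 = 010111101100100100
R = −(97060) = -97060 = 101000010011011100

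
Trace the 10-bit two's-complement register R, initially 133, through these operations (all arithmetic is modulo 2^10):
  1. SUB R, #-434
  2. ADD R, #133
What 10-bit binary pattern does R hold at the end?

1010111100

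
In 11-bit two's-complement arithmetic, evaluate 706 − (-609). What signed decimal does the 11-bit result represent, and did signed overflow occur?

-733; overflow

706 → 01011000010
-609 → 10110011111
Subtract via negate-and-add: invert 10110011111 + 1 = 01001100001 (i.e. 609).
  01011000010
+ 01001100001
= 10100100011
Result 10100100011: MSB = 1 → 1315 − 2048 = -733.
Both addends (after negating the subtrahend) are non-negative but the stored result is negative: signed overflow. The true value 706 − (-609) = 1315 lies outside [-1024, 1023].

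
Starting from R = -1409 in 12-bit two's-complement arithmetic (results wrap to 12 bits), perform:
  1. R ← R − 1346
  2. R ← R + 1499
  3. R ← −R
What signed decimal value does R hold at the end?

1256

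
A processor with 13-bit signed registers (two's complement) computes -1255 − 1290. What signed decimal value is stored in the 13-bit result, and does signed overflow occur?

-2545; no overflow

-1255 → 1101100011001
1290 → 0010100001010
Subtract via negate-and-add: invert 0010100001010 + 1 = 1101011110110 (i.e. -1290).
  1101100011001
+ 1101011110110
= 1011000001111  (discard carry-out 1)
Result 1011000001111: MSB = 1 → 5647 − 8192 = -2545.
Both addends (after negating the subtrahend) are negative and so is the stored result: no signed overflow.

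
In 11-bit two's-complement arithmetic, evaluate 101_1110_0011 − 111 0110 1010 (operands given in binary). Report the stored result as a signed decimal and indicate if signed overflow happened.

-391; no overflow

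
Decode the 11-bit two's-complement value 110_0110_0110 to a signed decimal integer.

-410

MSB is 1, so the value is negative.
Unsigned reading: 1638. Subtract 2^11 = 2048: 1638 − 2048 = -410.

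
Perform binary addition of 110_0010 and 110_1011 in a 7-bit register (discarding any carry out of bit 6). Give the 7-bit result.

1001101

  1100010
+ 1101011
= 1001101  (discard carry-out 1)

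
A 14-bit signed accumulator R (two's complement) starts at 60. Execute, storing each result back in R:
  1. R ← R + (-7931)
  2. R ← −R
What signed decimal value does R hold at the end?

7871

Start: R = 60 = 00000000111100.
R = 60 + (-7931) = -7871 = 10000101000001
R = −(-7871) = 7871 = 01111010111111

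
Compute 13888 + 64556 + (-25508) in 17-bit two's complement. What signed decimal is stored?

52936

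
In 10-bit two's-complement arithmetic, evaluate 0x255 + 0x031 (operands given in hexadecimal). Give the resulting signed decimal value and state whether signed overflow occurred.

0x255 = 1001010101 = -427 (signed)
0x031 = 0000110001 = 49 (signed)
  1001010101
+ 0000110001
= 1010000110
Result 1010000110: MSB = 1 → 646 − 1024 = -378.
Addends have opposite signs, so signed overflow cannot occur.

-378; no overflow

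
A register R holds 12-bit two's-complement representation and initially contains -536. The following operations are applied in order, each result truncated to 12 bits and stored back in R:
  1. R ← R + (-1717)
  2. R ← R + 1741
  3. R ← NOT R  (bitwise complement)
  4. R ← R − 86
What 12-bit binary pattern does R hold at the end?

Start: R = -536 = 110111101000.
R = -536 + (-1717) = -2253; wraps to 1843 = 011100110011
R = 1843 + 1741 = 3584; wraps to -512 = 111000000000
R = NOT 111000000000 = 000111111111 = 511
R = 511 − 86 = 425 = 000110101001

000110101001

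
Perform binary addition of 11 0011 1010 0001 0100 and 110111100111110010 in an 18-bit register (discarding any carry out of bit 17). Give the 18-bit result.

101011010000000110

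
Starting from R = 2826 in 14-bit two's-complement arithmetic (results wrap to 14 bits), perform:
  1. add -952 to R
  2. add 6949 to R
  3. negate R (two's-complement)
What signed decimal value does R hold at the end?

7561

Start: R = 2826 = 00101100001010.
R = 2826 + (-952) = 1874 = 00011101010010
R = 1874 + 6949 = 8823; wraps to -7561 = 10001001110111
R = −(-7561) = 7561 = 01110110001001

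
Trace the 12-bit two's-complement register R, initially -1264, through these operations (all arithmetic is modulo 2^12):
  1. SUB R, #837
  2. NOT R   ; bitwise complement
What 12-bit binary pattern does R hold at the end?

Start: R = -1264 = 101100010000.
R = -1264 − 837 = -2101; wraps to 1995 = 011111001011
R = NOT 011111001011 = 100000110100 = -1996

100000110100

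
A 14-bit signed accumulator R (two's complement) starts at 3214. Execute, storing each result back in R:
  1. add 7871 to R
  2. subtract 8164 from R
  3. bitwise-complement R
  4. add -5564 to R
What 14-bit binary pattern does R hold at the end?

01111011011010

Start: R = 3214 = 00110010001110.
R = 3214 + 7871 = 11085; wraps to -5299 = 10101101001101
R = -5299 − 8164 = -13463; wraps to 2921 = 00101101101001
R = NOT 00101101101001 = 11010010010110 = -2922
R = -2922 + (-5564) = -8486; wraps to 7898 = 01111011011010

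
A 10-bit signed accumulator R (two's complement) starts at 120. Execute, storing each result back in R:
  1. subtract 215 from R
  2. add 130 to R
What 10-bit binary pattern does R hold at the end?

0000100011

Start: R = 120 = 0001111000.
R = 120 − 215 = -95 = 1110100001
R = -95 + 130 = 35 = 0000100011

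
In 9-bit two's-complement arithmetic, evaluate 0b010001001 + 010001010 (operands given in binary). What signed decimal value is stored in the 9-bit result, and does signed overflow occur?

-237; overflow

0b010001001 → 010001001 = 137 (signed)
010001010 = 138 (signed)
  010001001
+ 010001010
= 100010011
Result 100010011: MSB = 1 → 275 − 512 = -237.
Both addends are non-negative but the stored result is negative: signed overflow. The true value 137 + 138 = 275 lies outside [-256, 255].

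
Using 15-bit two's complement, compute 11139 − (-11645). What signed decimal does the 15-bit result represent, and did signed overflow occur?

-9984; overflow

11139 → 010101110000011
-11645 → 101001010000011
Subtract via negate-and-add: invert 101001010000011 + 1 = 010110101111101 (i.e. 11645).
  010101110000011
+ 010110101111101
= 101100100000000
Result 101100100000000: MSB = 1 → 22784 − 32768 = -9984.
Both addends (after negating the subtrahend) are non-negative but the stored result is negative: signed overflow. The true value 11139 − (-11645) = 22784 lies outside [-16384, 16383].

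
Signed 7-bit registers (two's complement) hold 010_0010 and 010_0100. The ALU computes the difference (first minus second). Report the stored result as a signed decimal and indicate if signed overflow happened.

-2; no overflow

010_0010 → 0100010 = 34 (signed)
010_0100 → 0100100 = 36 (signed)
Subtract via negate-and-add: invert 0100100 + 1 = 1011100 (i.e. -36).
  0100010
+ 1011100
= 1111110
Result 1111110: MSB = 1 → 126 − 128 = -2.
Addends (after negating the subtrahend) have opposite signs, so signed overflow cannot occur.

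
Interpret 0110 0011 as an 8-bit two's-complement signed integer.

99

MSB is 0, so the value is non-negative: 01100011 = 99.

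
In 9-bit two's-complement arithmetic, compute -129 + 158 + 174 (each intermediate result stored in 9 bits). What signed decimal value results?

203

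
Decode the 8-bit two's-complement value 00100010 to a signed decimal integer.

34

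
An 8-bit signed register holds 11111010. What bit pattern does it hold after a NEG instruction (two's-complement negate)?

Invert: 00000101. Add 1: 00000110.
Check: 11111010 = -6, 00000110 = 6.

00000110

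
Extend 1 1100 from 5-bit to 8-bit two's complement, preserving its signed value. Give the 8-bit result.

11111100

MSB of 11100 is 1; replicate it into the new high bits.
111|11100 → 11111100 (still -4).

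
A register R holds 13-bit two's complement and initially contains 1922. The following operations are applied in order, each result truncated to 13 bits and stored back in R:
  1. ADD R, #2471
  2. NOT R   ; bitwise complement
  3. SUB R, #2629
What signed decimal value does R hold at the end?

Start: R = 1922 = 0011110000010.
R = 1922 + 2471 = 4393; wraps to -3799 = 1000100101001
R = NOT 1000100101001 = 0111011010110 = 3798
R = 3798 − 2629 = 1169 = 0010010010001

1169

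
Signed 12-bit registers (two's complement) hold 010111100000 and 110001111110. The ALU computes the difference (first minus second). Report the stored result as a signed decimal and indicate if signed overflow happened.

-1694; overflow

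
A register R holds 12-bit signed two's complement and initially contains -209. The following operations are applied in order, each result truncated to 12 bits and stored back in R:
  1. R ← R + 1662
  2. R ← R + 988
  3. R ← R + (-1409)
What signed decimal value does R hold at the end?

1032

Start: R = -209 = 111100101111.
R = -209 + 1662 = 1453 = 010110101101
R = 1453 + 988 = 2441; wraps to -1655 = 100110001001
R = -1655 + (-1409) = -3064; wraps to 1032 = 010000001000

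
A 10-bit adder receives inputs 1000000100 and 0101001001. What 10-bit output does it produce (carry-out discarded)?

  1000000100
+ 0101001001
= 1101001101

1101001101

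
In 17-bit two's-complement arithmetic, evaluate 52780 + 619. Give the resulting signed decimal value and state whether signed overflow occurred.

53399; no overflow

52780 → 01100111000101100
619 → 00000001001101011
  01100111000101100
+ 00000001001101011
= 01101000010010111
Result 01101000010010111: MSB = 0 → value 53399.
Both addends are non-negative and so is the stored result: no signed overflow.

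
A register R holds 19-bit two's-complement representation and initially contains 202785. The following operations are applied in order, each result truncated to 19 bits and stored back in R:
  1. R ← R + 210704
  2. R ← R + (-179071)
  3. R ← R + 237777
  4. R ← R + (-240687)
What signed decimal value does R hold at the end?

231508

Start: R = 202785 = 0110001100000100001.
R = 202785 + 210704 = 413489; wraps to -110799 = 1100100111100110001
R = -110799 + (-179071) = -289870; wraps to 234418 = 0111001001110110010
R = 234418 + 237777 = 472195; wraps to -52093 = 1110011010010000011
R = -52093 + (-240687) = -292780; wraps to 231508 = 0111000100001010100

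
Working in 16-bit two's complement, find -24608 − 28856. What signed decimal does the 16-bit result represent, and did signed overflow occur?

12072; overflow

-24608 → 1001111111100000
28856 → 0111000010111000
Subtract via negate-and-add: invert 0111000010111000 + 1 = 1000111101001000 (i.e. -28856).
  1001111111100000
+ 1000111101001000
= 0010111100101000  (discard carry-out 1)
Result 0010111100101000: MSB = 0 → value 12072.
Both addends (after negating the subtrahend) are negative but the stored result is non-negative: signed overflow. The true value -24608 − 28856 = -53464 lies outside [-32768, 32767].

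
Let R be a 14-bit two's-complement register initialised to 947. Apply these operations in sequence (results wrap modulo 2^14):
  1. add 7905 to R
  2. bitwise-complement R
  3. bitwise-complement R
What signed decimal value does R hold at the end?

-7532

Start: R = 947 = 00001110110011.
R = 947 + 7905 = 8852; wraps to -7532 = 10001010010100
R = NOT 10001010010100 = 01110101101011 = 7531
R = NOT 01110101101011 = 10001010010100 = -7532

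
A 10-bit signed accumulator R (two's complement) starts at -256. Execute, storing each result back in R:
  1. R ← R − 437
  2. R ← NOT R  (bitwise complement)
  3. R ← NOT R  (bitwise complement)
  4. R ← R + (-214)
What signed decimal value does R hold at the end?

Start: R = -256 = 1100000000.
R = -256 − 437 = -693; wraps to 331 = 0101001011
R = NOT 0101001011 = 1010110100 = -332
R = NOT 1010110100 = 0101001011 = 331
R = 331 + (-214) = 117 = 0001110101

117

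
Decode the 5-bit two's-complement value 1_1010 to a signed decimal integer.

MSB is 1, so the value is negative.
Invert: 00101. Add 1: 00110 = 6. So the value is −6.

-6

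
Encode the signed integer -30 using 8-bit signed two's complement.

11100010

|-30| = 30 = 00011110 in 8 bits.
Invert the bits: 11100001. Add 1: 11100010.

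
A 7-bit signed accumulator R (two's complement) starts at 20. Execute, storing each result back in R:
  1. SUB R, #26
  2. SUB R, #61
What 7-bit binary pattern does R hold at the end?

0111101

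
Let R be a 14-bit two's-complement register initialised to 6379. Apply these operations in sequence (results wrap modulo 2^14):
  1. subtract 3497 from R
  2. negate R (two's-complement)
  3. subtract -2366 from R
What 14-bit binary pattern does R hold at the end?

11110111111100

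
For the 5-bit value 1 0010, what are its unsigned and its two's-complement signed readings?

unsigned = 18, signed = -14

Unsigned: 10010 = 18.
Signed: MSB=1 → 18 − 32 = -14.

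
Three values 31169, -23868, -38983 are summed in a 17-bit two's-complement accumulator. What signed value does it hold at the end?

-31682

31169 + (-23868) = 7301 (00001110010000101)
7301 + (-38983) = -31682 (11000010000111110)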